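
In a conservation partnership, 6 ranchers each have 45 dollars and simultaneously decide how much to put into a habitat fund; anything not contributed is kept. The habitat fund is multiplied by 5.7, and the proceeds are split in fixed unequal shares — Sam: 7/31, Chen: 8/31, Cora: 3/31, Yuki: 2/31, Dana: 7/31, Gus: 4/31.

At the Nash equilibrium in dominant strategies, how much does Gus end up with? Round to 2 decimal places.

144.29 dollars

A player with share s gets back 5.7·s per unit contributed, so full contribution is dominant for anyone with s > 1/5.7 = 0.1754 and zero contribution is dominant for anyone below.
Sam, Chen and Dana are above the threshold, contributing 45 each; the remaining 3 contribute 0. Total contributed: 135.
Gus keeps 45 and receives 5.7 × 135 × 4/31 = 99.29 from the habitat fund, for a payoff of 144.29.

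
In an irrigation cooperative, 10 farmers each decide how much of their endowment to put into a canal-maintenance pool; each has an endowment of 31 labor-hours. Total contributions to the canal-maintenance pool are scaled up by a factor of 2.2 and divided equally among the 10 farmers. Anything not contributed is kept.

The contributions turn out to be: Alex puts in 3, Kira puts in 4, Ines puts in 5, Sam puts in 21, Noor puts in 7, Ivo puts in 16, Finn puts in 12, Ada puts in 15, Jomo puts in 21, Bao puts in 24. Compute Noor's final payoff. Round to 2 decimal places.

Total contributed: 3 + 4 + 5 + 21 + 7 + 16 + 12 + 15 + 21 + 24 = 128.
Each receives 2.2 × 128 / 10 = 28.16 from the canal-maintenance pool.
Noor keeps 31 − 7 = 24, so Noor's payoff is 24 + 28.16 = 52.16.

52.16 labor-hours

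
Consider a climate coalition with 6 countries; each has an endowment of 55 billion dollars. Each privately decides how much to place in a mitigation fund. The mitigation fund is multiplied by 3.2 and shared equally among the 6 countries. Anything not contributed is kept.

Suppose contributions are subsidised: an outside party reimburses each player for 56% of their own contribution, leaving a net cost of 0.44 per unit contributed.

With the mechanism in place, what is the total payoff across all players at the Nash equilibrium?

1240.80 billion dollars

The effective private return per unit is now (3.2/6) / 0.44 = 1.2121 > 1, so every player's dominant strategy flips to full contribution.
So the Nash equilibrium is full contribution by all 6; the group earns 6 × (55 × 0.56 + 3.2 × 55) = 1240.80.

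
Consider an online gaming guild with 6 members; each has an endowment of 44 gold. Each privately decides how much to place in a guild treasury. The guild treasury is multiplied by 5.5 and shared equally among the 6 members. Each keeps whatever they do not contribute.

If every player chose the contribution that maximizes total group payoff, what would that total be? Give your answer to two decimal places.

Each contributed unit returns 5.500 to the group as a whole (0.9167 to each of 6 players), which exceeds 1, so the social optimum is full contribution: group total = 5.500 × 264 = 1452.00.

1452.00 gold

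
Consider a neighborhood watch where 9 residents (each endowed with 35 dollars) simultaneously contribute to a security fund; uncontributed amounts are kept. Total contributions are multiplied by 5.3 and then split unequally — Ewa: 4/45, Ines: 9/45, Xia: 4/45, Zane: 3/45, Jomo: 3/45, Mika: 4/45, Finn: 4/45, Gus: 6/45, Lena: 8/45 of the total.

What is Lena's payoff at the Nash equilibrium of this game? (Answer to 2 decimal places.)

67.98 dollars

Player j's private return per contributed unit is 5.3 × (j's share). Contributing is weakly dominant for j when that share is at least 1/5.3 = 0.1887, and contributing 0 is dominant otherwise.
The only share above 0.1887 is Ines's 9/45, contributing 35; the remaining 8 contribute 0. Total contributed: 35.
Lena keeps 35 and receives 5.3 × 35 × 8/45 = 32.98 from the security fund, for a payoff of 67.98.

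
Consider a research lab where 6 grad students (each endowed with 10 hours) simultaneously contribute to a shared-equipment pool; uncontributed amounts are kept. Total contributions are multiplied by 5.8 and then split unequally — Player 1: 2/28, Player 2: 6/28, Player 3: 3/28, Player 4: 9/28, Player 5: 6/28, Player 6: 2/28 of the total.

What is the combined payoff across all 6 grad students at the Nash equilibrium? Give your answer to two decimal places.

Player j's private return per contributed unit is 5.8 × (j's share). Contributing is weakly dominant for j when that share is at least 1/5.8 = 0.1724, and contributing 0 is dominant otherwise.
The shares above 0.1724 belong to Player 2, Player 4 and Player 5, contributing 10 each; the remaining 3 contribute 0. Total contributed: 30.
The shared-equipment pool pays out 5.8 × 30 = 174.00 in total (split across the unequal shares, but the aggregate is all that matters for the group sum).
The 3 free-riders keep 10 each, adding 30. Group total = 30 + 174.00 = 204.00.

204.00 hours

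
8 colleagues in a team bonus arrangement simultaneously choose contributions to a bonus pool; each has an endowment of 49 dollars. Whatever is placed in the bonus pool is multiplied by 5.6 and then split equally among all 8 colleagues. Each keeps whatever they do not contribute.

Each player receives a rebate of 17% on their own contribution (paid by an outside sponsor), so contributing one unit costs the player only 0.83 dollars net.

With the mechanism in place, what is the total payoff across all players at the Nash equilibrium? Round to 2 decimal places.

The effective private return is (5.6/8) / 0.83 = 0.8434, which is still under 1, so the mechanism doesn't change anyone's dominant strategy: zero contribution.
At the Nash equilibrium no one contributes; group total payoff = 8 × 49 = 392.

392.00 dollars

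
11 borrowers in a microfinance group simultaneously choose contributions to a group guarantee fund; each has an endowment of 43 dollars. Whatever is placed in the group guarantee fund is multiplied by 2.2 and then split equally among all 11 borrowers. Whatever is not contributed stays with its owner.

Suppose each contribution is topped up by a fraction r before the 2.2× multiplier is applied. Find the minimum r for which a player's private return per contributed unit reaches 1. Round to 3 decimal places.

4.000

With matching at rate r, one contributed unit becomes (1 + r) in the group guarantee fund and returns 2.2 × (1 + r) / 11 to the contributor.
Setting this equal to 1: 1 + r = 11/2.2 = 5.0000.
So the minimum matching rate is r = 5.0000 − 1 = 4.000.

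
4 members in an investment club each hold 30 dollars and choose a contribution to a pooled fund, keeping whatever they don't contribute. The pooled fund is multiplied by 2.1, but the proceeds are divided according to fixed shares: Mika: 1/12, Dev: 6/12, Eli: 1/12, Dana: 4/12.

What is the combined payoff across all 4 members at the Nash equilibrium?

A player with share s gets back 2.1·s per unit contributed, so full contribution is dominant for anyone with s > 1/2.1 = 0.4762 and zero contribution is dominant for anyone below.
The only share above 0.4762 is Dev's 6/12, contributing 30; the remaining 3 contribute 0. Total contributed: 30.
The pooled fund pays out 2.1 × 30 = 63.00 in total (split across the unequal shares, but the aggregate is all that matters for the group sum).
The 3 free-riders keep 30 each, adding 90. Group total = 90 + 63.00 = 153.00.

153.00 dollars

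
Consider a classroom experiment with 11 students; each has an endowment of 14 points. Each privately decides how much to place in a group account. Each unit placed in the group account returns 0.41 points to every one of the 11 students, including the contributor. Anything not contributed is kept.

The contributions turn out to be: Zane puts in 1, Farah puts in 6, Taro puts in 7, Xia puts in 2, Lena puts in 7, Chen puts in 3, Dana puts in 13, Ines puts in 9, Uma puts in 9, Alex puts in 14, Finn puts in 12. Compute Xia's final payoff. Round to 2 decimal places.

46.03 points

Total contributed: 1 + 6 + 7 + 2 + 7 + 3 + 13 + 9 + 9 + 14 + 12 = 83.
Each receives 0.41 × 83 = 34.03 from the group account.
Xia keeps 14 − 2 = 12, so Xia's payoff is 12 + 34.03 = 46.03.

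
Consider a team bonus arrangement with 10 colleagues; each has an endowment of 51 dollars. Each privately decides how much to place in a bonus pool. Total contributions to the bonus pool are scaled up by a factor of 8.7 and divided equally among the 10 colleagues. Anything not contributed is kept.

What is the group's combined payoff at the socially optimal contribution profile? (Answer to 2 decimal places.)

4437.00 dollars

Each contributed unit returns 8.700 to the group as a whole (0.8700 to each of 10 players), which exceeds 1, so the social optimum is full contribution: group total = 8.700 × 510 = 4437.00.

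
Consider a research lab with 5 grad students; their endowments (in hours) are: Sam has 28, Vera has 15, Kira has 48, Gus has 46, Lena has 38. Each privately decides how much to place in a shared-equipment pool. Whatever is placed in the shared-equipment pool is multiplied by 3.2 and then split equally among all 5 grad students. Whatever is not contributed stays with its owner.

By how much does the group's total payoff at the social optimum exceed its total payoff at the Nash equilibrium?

385.00 hours

The private return per contributed unit is 3.2/5 = 0.6400 < 1 for every player regardless of endowment, so the Nash equilibrium is zero contribution and the group total is Σ E_j = 28 + 15 + 48 + 46 + 38 = 175.
Each contributed unit returns 3.200 to the group, so the social optimum is full contribution by everyone: group total = 3.200 × 175 = 560.00.
Efficiency loss = (3.200 − 1) × 175 = 385.00.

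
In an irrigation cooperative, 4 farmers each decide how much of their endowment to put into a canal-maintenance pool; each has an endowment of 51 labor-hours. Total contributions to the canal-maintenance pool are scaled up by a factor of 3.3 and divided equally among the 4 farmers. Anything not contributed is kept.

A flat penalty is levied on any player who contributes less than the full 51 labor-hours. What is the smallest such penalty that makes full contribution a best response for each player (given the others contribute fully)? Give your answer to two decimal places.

8.93 labor-hours

Given the others contribute fully, the best deviation is to contribute 0 (any partial contribution still incurs the fine and gives up units whose private return 0.8250 is below 1).
Deviating from 51 to 0 saves 51 labor-hours but forfeits the deviator's share of the drop in the canal-maintenance pool: 3.3/4 × 51 = 42.07.
So the deviation gain is 51 − 42.07 = 8.93, and the fine must be at least 8.93 labor-hours to wipe it out.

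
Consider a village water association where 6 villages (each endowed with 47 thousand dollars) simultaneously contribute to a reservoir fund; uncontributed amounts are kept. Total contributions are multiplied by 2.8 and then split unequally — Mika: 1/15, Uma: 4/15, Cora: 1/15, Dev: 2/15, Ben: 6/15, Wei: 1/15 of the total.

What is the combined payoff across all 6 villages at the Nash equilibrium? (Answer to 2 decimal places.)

Each unit j contributes comes back to j as 2.8 × (j's share), so j prefers to contribute only if that share exceeds 1/2.8 = 0.3571; otherwise keeping the unit dominates.
Only Ben (6/15) clears that bar, contributing 47; the remaining 5 contribute 0. Total contributed: 47.
The reservoir fund pays out 2.8 × 47 = 131.60 in total (split across the unequal shares, but the aggregate is all that matters for the group sum).
The 5 free-riders keep 47 each, adding 235. Group total = 235 + 131.60 = 366.60.

366.60 thousand dollars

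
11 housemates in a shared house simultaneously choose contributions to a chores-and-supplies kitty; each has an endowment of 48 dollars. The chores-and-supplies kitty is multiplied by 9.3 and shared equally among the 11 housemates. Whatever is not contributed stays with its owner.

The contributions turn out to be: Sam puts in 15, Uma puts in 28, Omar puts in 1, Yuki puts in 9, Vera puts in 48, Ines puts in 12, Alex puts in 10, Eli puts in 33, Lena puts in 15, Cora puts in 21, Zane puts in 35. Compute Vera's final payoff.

Total contributed: 15 + 28 + 1 + 9 + 48 + 12 + 10 + 33 + 15 + 21 + 35 = 227.
Each receives 9.3 × 227 / 11 = 191.92 from the chores-and-supplies kitty.
Vera keeps 48 − 48 = 0, so Vera's payoff is 0 + 191.92 = 191.92.

191.92 dollars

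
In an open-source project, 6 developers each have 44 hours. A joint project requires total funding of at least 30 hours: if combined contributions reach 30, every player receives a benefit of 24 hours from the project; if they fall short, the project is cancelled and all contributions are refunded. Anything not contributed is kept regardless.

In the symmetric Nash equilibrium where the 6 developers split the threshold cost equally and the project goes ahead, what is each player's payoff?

63 hours

Equal share of the threshold: 30/6 = 5.
At this profile no one gains by cutting their contribution: any cut drops the total below 30, the project is cancelled, contributions are refunded, and the deviator ends with 44, which is less than 44 − 5 + 24 = 63. Contributing more than 5 just wastes the excess. So contributing exactly 5 is a best response.
Each player's payoff: 44 − 5 + 24 = 63.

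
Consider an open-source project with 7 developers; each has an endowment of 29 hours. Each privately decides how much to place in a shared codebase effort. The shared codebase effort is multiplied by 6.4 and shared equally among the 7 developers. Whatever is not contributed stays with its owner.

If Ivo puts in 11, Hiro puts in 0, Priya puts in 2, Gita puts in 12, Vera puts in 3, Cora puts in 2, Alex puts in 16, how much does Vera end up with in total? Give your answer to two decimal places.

Total contributed: 11 + 0 + 2 + 12 + 3 + 2 + 16 = 46.
Each receives 6.4 × 46 / 7 = 42.06 from the shared codebase effort.
Vera keeps 29 − 3 = 26, so Vera's payoff is 26 + 42.06 = 68.06.

68.06 hours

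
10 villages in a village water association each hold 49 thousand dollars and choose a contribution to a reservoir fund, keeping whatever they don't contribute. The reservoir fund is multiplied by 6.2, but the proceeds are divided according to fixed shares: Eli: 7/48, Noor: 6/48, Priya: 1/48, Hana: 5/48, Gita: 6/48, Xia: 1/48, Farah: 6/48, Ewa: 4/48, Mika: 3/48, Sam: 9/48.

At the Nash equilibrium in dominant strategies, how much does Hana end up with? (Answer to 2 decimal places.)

Each unit j contributes comes back to j as 6.2 × (j's share), so j prefers to contribute only if that share exceeds 1/6.2 = 0.1613; otherwise keeping the unit dominates.
The only share above 0.1613 is Sam's 9/48, contributing 49; the remaining 9 contribute 0. Total contributed: 49.
Hana keeps 49 and receives 6.2 × 49 × 5/48 = 31.65 from the reservoir fund, for a payoff of 80.65.

80.65 thousand dollars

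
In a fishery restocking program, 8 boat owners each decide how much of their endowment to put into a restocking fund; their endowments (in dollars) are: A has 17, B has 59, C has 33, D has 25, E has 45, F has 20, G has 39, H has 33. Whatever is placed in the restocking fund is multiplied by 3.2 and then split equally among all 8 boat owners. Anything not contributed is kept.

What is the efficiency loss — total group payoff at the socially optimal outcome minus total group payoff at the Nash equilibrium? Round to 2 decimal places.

596.20 dollars

The private return per contributed unit is 3.2/8 = 0.4000 < 1 for every player regardless of endowment, so the Nash equilibrium is zero contribution and the group total is Σ E_j = 17 + 59 + 33 + 25 + 45 + 20 + 39 + 33 = 271.
Each contributed unit returns 3.200 to the group, so the social optimum is full contribution by everyone: group total = 3.200 × 271 = 867.20.
Efficiency loss = (3.200 − 1) × 271 = 596.20.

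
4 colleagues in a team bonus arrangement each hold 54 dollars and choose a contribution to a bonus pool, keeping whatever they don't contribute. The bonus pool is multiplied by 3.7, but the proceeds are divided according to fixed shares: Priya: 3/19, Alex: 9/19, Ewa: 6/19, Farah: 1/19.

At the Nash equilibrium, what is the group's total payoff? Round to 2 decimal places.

507.60 dollars

A player with share s gets back 3.7·s per unit contributed, so full contribution is dominant for anyone with s > 1/3.7 = 0.2703 and zero contribution is dominant for anyone below.
Alex and Ewa clear that bar, contributing 54 each; the remaining 2 contribute 0. Total contributed: 108.
The bonus pool pays out 3.7 × 108 = 399.60 in total (split across the unequal shares, but the aggregate is all that matters for the group sum).
The 2 free-riders keep 54 each, adding 108. Group total = 108 + 399.60 = 507.60.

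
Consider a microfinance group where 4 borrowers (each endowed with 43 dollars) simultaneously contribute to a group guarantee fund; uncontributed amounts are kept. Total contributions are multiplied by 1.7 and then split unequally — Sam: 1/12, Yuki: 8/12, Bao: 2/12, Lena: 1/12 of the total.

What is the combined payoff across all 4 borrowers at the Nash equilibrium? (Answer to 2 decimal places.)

Each unit j contributes comes back to j as 1.7 × (j's share), so j prefers to contribute only if that share exceeds 1/1.7 = 0.5882; otherwise keeping the unit dominates.
Only Yuki (8/12) clears that bar, contributing 43; the remaining 3 contribute 0. Total contributed: 43.
The group guarantee fund pays out 1.7 × 43 = 73.10 in total (split across the unequal shares, but the aggregate is all that matters for the group sum).
The 3 free-riders keep 43 each, adding 129. Group total = 129 + 73.10 = 202.10.

202.10 dollars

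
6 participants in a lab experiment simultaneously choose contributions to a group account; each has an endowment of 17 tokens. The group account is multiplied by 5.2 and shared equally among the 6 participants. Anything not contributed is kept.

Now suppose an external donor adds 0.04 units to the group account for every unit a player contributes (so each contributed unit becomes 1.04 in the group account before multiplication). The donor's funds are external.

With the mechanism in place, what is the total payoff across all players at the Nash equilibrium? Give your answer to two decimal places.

The effective private return is 5.2 × 1.04 / 6 = 0.9013, which is still under 1, so the mechanism doesn't change anyone's dominant strategy: zero contribution.
Everyone keeps their endowment and the group total is 6 × 17 = 102.

102.00 tokens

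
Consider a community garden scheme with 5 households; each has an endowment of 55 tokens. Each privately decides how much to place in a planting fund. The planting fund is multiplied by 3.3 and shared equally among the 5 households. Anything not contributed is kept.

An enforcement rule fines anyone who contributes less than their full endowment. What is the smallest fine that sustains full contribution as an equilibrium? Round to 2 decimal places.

18.70 tokens

Given the others contribute fully, the best deviation is to contribute 0 (any partial contribution still incurs the fine and gives up units whose private return 0.6600 is below 1).
Deviating from 55 to 0 saves 55 tokens but forfeits the deviator's share of the drop in the planting fund: 3.3/5 × 55 = 36.30.
So the deviation gain is 55 − 36.30 = 18.70, and the fine must be at least 18.70 tokens to wipe it out.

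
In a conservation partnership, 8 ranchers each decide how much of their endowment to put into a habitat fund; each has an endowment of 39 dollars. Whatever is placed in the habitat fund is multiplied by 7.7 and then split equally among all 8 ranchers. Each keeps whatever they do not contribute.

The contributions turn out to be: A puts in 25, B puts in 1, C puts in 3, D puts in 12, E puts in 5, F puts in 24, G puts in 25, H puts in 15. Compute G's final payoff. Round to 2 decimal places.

Total contributed: 25 + 1 + 3 + 12 + 5 + 24 + 25 + 15 = 110.
Each receives 7.7 × 110 / 8 = 105.88 from the habitat fund.
G keeps 39 − 25 = 14, so G's payoff is 14 + 105.88 = 119.88.

119.88 dollars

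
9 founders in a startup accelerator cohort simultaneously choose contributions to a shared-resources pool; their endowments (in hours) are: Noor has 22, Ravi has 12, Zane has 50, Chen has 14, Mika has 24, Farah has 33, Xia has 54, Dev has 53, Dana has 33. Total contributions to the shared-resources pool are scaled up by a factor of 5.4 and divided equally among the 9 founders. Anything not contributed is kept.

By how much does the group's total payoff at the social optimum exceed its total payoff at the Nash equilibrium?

The private return per contributed unit is 5.4/9 = 0.6000 < 1 for every player regardless of endowment, so the Nash equilibrium is zero contribution and the group total is Σ E_j = 22 + 12 + 50 + 14 + 24 + 33 + 54 + 53 + 33 = 295.
Each contributed unit returns 5.400 to the group, so the social optimum is full contribution by everyone: group total = 5.400 × 295 = 1593.00.
Efficiency loss = (5.400 − 1) × 295 = 1298.00.

1298.00 hours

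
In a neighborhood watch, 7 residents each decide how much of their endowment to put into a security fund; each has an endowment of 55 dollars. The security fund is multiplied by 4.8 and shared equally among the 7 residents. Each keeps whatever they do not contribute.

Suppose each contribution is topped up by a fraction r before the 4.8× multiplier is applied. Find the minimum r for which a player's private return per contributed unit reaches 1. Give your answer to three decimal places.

0.458

With matching at rate r, one contributed unit becomes (1 + r) in the security fund and returns 4.8 × (1 + r) / 7 to the contributor.
Setting this equal to 1: 1 + r = 7/4.8 = 1.4583.
So the minimum matching rate is r = 1.4583 − 1 = 0.458.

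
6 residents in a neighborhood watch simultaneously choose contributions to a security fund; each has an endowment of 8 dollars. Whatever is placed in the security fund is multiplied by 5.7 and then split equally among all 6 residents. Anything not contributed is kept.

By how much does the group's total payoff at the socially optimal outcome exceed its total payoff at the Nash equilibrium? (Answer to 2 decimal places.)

225.60 dollars

Each contributed unit returns 5.7/6 = 0.9500 to its contributor — below 1 — so contributing 0 is dominant for every player. At the Nash equilibrium everyone keeps their 8, and the group total is 6 × 8 = 48.
Each contributed unit returns 5.700 to the group as a whole (0.9500 to each of 6 players), which exceeds 1, so the social optimum is full contribution: group total = 5.700 × 48 = 273.60.
Efficiency loss = 273.60 − 48 = 225.60.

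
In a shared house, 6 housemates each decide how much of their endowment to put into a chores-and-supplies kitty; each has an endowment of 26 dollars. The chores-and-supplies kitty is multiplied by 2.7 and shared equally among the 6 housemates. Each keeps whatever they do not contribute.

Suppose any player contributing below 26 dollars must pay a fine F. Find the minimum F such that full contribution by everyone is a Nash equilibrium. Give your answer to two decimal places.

Given the others contribute fully, the best deviation is to contribute 0 (any partial contribution still incurs the fine and gives up units whose private return 0.4500 is below 1).
Deviating from 26 to 0 saves 26 dollars but forfeits the deviator's share of the drop in the chores-and-supplies kitty: 2.7/6 × 26 = 11.70.
So the deviation gain is 26 − 11.70 = 14.30, and the fine must be at least 14.30 dollars to wipe it out.

14.30 dollars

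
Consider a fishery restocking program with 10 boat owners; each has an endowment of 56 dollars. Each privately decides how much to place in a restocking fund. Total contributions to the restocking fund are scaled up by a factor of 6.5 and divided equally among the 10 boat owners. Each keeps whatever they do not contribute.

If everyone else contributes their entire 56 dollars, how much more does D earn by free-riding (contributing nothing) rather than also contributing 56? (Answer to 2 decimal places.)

19.60 dollars

Switching from a contribution of 56 to 0 lets D keep an extra 56 dollars, but lowers the restocking fund by 56, which costs D their own share of that drop: 6.5/10 × 56 = 36.40.
Net gain = 56 − 36.40 = 19.60. The private return per contributed unit (0.6500) is below 1, so free-riding is indeed the best response regardless of what the others do.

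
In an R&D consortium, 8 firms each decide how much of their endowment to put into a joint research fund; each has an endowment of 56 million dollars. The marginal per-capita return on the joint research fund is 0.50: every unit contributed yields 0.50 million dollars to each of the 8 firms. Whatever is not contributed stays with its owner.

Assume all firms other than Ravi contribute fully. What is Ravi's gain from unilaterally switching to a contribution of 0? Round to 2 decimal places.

28.00 million dollars

Switching from a contribution of 56 to 0 lets Ravi keep an extra 56 million dollars, but lowers the joint research fund by 56, which costs Ravi their own share of that drop: 0.50 × 56 = 28.00.
Net gain = 56 − 28.00 = 28.00. The private return per contributed unit (0.50) is below 1, so free-riding is indeed the best response regardless of what the others do.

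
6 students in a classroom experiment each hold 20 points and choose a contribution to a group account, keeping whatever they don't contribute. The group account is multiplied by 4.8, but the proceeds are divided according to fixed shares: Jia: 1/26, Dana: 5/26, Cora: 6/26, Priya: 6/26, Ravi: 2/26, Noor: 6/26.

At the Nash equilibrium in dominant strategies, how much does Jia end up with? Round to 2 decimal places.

31.08 points

For player j, contributing a unit is worthwhile iff 4.8 × (j's share) ≥ 1, i.e. iff j's share is at least 0.2083.
Cora, Priya and Noor clear that bar, contributing 20 each; the remaining 3 contribute 0. Total contributed: 60.
Jia keeps 20 and receives 4.8 × 60 × 1/26 = 11.08 from the group account, for a payoff of 31.08.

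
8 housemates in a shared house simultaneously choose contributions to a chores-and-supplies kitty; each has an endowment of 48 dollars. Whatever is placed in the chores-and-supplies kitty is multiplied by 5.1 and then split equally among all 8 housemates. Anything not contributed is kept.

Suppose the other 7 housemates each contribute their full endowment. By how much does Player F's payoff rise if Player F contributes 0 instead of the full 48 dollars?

17.40 dollars

Switching from a contribution of 48 to 0 lets Player F keep an extra 48 dollars, but lowers the chores-and-supplies kitty by 48, which costs Player F their own share of that drop: 5.1/8 × 48 = 30.60.
Net gain = 48 − 30.60 = 17.40. The private return per contributed unit (0.6375) is below 1, so free-riding is indeed the best response regardless of what the others do.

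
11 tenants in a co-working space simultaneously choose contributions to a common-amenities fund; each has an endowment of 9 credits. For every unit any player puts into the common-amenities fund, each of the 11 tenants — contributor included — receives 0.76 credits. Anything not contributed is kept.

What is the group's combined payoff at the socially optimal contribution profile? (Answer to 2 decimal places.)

Each contributed unit returns 8.360 to the group as a whole (0.76 to each of 11 players), which exceeds 1, so the social optimum is full contribution: group total = 8.360 × 99 = 827.64.

827.64 credits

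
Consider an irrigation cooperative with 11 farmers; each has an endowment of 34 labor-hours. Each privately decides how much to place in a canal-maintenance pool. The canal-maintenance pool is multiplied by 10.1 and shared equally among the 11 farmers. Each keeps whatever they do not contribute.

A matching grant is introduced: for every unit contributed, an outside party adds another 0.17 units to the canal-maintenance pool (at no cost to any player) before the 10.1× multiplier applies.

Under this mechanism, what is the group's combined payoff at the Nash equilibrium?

4419.56 labor-hours

With the mechanism, a contributed unit returns 10.1 × 1.17 / 11 = 1.0743 per unit of net cost to the contributor — now above 1 — so contributing fully is weakly dominant for every player.
At the Nash equilibrium everyone contributes 34. Group total payoff = 10.1 × 1.17 × 374 = 4419.56.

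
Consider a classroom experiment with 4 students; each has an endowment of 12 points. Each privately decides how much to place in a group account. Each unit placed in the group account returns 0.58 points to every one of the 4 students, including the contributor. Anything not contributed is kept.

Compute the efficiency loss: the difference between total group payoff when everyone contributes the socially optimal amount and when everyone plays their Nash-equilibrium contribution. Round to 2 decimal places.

63.36 points

The private return per contributed unit is 0.58 < 1, so contributing 0 is dominant for every player. At the Nash equilibrium everyone keeps their 12, and the group total is 4 × 12 = 48.
Each contributed unit returns 2.320 to the group as a whole (0.58 to each of 4 players), which exceeds 1, so the social optimum is full contribution: group total = 2.320 × 48 = 111.36.
Efficiency loss = 111.36 − 48 = 63.36.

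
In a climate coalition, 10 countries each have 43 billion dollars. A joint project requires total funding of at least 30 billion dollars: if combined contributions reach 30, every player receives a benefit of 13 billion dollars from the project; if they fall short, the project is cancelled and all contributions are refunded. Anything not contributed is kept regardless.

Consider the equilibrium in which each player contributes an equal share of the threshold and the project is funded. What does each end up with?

Equal share of the threshold: 30/10 = 3.
At this profile no one gains by cutting their contribution: any cut drops the total below 30, the project is cancelled, contributions are refunded, and the deviator ends with 43, which is less than 43 − 3 + 13 = 53. Contributing more than 3 just wastes the excess. So contributing exactly 3 is a best response.
Each player's payoff: 43 − 3 + 13 = 53.

53 billion dollars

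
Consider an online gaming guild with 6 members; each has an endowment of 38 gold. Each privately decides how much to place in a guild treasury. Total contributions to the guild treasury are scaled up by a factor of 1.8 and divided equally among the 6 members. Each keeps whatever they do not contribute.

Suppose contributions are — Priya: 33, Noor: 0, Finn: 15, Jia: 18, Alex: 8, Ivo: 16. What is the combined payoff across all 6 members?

300.00 gold

Total contributed: 33 + 0 + 15 + 18 + 8 + 16 = 90; total kept: 6 × 38 − 90 = 138.
The guild treasury pays out 1.8 × 90 = 162.00 in aggregate.
Group total = 138 + 162.00 = 300.00.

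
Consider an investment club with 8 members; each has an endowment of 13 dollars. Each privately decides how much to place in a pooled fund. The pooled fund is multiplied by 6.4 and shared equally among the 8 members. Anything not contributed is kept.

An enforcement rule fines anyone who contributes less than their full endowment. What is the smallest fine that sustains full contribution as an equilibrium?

2.60 dollars

Given the others contribute fully, the best deviation is to contribute 0 (any partial contribution still incurs the fine and gives up units whose private return 0.8000 is below 1).
Deviating from 13 to 0 saves 13 dollars but forfeits the deviator's share of the drop in the pooled fund: 6.4/8 × 13 = 10.40.
So the deviation gain is 13 − 10.40 = 2.60, and the fine must be at least 2.60 dollars to wipe it out.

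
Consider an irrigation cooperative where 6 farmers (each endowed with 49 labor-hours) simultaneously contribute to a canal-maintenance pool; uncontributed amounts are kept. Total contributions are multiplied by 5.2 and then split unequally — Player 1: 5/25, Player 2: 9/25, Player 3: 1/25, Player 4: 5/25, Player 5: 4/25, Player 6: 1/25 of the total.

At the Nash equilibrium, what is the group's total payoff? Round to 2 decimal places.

911.40 labor-hours

Each unit j contributes comes back to j as 5.2 × (j's share), so j prefers to contribute only if that share exceeds 1/5.2 = 0.1923; otherwise keeping the unit dominates.
The shares above 0.1923 belong to Player 1, Player 2 and Player 4, contributing 49 each; the remaining 3 contribute 0. Total contributed: 147.
The canal-maintenance pool pays out 5.2 × 147 = 764.40 in total (split across the unequal shares, but the aggregate is all that matters for the group sum).
The 3 free-riders keep 49 each, adding 147. Group total = 147 + 764.40 = 911.40.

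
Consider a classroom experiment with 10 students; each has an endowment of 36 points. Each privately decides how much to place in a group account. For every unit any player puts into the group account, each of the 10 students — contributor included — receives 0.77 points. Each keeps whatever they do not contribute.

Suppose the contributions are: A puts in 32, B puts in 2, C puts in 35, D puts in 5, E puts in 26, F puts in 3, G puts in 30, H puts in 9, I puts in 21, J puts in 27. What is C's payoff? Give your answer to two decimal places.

147.30 points

Total contributed: 32 + 2 + 35 + 5 + 26 + 3 + 30 + 9 + 21 + 27 = 190.
Each receives 0.77 × 190 = 146.30 from the group account.
C keeps 36 − 35 = 1, so C's payoff is 1 + 146.30 = 147.30.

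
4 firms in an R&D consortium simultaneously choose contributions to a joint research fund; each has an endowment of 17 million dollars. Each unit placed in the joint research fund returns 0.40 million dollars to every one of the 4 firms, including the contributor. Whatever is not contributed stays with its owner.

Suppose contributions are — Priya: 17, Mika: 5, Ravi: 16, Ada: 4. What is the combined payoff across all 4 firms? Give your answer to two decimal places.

Total contributed: 17 + 5 + 16 + 4 = 42; total kept: 4 × 17 − 42 = 26.
The joint research fund pays out 0.40 × 4 × 42 = 67.20 in aggregate.
Group total = 26 + 67.20 = 93.20.

93.20 million dollars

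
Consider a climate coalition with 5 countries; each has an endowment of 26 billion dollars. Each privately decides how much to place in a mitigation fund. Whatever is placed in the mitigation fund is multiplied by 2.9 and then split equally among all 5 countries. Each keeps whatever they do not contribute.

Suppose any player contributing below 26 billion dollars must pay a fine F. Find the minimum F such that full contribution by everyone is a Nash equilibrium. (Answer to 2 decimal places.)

10.92 billion dollars

Given the others contribute fully, the best deviation is to contribute 0 (any partial contribution still incurs the fine and gives up units whose private return 0.5800 is below 1).
Deviating from 26 to 0 saves 26 billion dollars but forfeits the deviator's share of the drop in the mitigation fund: 2.9/5 × 26 = 15.08.
So the deviation gain is 26 − 15.08 = 10.92, and the fine must be at least 10.92 billion dollars to wipe it out.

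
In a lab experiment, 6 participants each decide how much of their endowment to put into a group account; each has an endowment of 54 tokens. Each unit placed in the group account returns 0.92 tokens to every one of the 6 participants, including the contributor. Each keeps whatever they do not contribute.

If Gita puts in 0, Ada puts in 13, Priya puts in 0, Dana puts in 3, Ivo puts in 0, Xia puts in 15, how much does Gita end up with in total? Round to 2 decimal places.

Total contributed: 0 + 13 + 0 + 3 + 0 + 15 = 31.
Each receives 0.92 × 31 = 28.52 from the group account.
Gita keeps 54 − 0 = 54, so Gita's payoff is 54 + 28.52 = 82.52.

82.52 tokens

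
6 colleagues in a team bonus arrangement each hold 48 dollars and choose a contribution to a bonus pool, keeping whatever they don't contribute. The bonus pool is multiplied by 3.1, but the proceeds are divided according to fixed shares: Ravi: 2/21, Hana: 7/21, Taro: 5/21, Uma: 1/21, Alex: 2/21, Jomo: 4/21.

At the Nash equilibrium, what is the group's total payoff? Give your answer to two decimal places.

388.80 dollars

For player j, contributing a unit is worthwhile iff 3.1 × (j's share) ≥ 1, i.e. iff j's share is at least 0.3226.
Hana alone (share 7/21) is above the threshold, contributing 48; the remaining 5 contribute 0. Total contributed: 48.
The bonus pool pays out 3.1 × 48 = 148.80 in total (split across the unequal shares, but the aggregate is all that matters for the group sum).
The 5 free-riders keep 48 each, adding 240. Group total = 240 + 148.80 = 388.80.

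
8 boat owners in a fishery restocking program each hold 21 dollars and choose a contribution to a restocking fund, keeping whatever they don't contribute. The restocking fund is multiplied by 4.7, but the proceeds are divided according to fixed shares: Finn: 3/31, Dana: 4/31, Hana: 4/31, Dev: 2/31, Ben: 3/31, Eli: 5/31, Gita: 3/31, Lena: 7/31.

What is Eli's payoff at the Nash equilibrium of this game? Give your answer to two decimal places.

36.92 dollars

For player j, contributing a unit is worthwhile iff 4.7 × (j's share) ≥ 1, i.e. iff j's share is at least 0.2128.
The only share above 0.2128 is Lena's 7/31, contributing 21; the remaining 7 contribute 0. Total contributed: 21.
Eli keeps 21 and receives 4.7 × 21 × 5/31 = 15.92 from the restocking fund, for a payoff of 36.92.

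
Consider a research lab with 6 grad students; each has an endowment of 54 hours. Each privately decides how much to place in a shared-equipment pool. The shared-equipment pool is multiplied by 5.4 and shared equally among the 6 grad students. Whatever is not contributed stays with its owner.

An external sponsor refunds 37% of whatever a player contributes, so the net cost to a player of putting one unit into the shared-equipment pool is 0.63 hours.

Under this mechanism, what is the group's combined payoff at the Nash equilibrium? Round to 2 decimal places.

1869.48 hours

Under the mechanism each unit contributed yields (5.4/6) / 0.63 = 1.4286 back to its contributor per unit of net cost, which exceeds 1, making full contribution the dominant choice for everyone.
At the Nash equilibrium everyone contributes 54. Group total payoff = 6 × (54 × 0.37 + 5.4 × 54) = 1869.48.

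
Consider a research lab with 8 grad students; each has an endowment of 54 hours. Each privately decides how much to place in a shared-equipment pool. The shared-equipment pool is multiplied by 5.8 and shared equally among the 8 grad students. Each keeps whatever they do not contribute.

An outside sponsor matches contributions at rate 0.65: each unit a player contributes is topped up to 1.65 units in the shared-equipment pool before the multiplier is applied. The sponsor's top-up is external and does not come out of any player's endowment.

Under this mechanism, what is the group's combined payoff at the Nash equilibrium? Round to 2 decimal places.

4134.24 hours

The effective private return per unit is now 5.8 × 1.65 / 8 = 1.1963 > 1, so every player's dominant strategy flips to full contribution.
At the Nash equilibrium everyone contributes 54. Group total payoff = 5.8 × 1.65 × 432 = 4134.24.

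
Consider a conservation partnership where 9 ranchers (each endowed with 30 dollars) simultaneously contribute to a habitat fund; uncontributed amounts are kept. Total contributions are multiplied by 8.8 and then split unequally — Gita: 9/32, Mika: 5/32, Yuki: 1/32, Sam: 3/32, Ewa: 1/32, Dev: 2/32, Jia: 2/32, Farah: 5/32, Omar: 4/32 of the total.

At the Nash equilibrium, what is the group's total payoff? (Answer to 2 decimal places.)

Each unit j contributes comes back to j as 8.8 × (j's share), so j prefers to contribute only if that share exceeds 1/8.8 = 0.1136; otherwise keeping the unit dominates.
Gita, Mika, Farah and Omar are above the threshold, contributing 30 each; the remaining 5 contribute 0. Total contributed: 120.
The habitat fund pays out 8.8 × 120 = 1056.00 in total (split across the unequal shares, but the aggregate is all that matters for the group sum).
The 5 free-riders keep 30 each, adding 150. Group total = 150 + 1056.00 = 1206.00.

1206.00 dollars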